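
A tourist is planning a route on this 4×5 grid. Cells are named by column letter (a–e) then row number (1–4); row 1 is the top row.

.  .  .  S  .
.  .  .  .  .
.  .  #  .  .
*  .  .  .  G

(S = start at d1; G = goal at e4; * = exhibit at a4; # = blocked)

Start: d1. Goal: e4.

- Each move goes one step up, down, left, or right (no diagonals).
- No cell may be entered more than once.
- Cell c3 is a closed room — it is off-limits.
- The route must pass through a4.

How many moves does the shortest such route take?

10

Any route passes through a4 somewhere between d1 and e4. Summing Manhattan distances along the two legs (d1 → a4 → e4) gives a lower bound of 6 + 4 = 10 moves.
A route of 10 moves achieves this: d1 → d2 → c2 → b2 → b3 → a3 → a4 → b4 → c4 → d4 → e4.
Since 10 matches the lower bound, it is optimal.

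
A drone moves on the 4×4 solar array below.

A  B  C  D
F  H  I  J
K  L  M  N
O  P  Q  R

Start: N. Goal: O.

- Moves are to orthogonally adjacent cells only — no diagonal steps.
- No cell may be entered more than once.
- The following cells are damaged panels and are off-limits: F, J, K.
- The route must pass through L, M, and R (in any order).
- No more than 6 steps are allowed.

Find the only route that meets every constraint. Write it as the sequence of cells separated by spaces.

The 6-move cap with required stops at L, M, R leaves no slack for detours.
Route from N: down to R, left to Q, up to M, left to L, down to P, left to O — 6 moves in all.
Check: all required cells visited; 6 ≤ 6 moves.

N R Q M L P O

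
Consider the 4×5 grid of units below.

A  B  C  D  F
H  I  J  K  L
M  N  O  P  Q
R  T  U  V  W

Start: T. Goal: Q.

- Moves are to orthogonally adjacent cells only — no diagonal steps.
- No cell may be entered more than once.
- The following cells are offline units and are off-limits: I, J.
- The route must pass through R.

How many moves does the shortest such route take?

6

Any route passes through R somewhere between T and Q. Summing Manhattan distances along the two legs (T → R → Q) gives a lower bound of 1 + 5 = 6 moves.
A route of 6 moves achieves this: T → R → M → N → O → P → Q.
Since 6 matches the lower bound, it is optimal.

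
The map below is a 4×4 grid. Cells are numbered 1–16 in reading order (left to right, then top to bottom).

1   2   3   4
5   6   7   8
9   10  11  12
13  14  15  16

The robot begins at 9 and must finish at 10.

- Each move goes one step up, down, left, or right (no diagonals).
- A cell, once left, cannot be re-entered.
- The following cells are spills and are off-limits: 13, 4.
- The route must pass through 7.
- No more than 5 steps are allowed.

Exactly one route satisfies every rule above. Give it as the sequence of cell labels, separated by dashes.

9 - 5 - 6 - 7 - 11 - 10

Any route must reach 7 and still end at 10 within 5 moves, so the order of the required stops is forced.
Route from 9: up to 5, 2× right (reaching 7), down to 11, left to 10 — 5 moves in all.
Check: all required cells visited; 5 ≤ 5 moves.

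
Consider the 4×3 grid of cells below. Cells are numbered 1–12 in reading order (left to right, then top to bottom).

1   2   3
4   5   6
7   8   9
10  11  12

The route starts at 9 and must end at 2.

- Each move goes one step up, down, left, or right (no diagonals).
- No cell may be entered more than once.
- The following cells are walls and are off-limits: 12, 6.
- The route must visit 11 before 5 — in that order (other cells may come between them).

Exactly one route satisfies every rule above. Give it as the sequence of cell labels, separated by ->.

9 -> 8 -> 11 -> 10 -> 7 -> 4 -> 5 -> 2

The waypoints must appear in the order 11, 5, with no cell reused.
Route from 9: left to 8, down to 11, left to 10, 2× up (reaching 4), right to 5, up to 2 — 7 moves in all.
Check: order respected (11 at step 2, 5 at step 6).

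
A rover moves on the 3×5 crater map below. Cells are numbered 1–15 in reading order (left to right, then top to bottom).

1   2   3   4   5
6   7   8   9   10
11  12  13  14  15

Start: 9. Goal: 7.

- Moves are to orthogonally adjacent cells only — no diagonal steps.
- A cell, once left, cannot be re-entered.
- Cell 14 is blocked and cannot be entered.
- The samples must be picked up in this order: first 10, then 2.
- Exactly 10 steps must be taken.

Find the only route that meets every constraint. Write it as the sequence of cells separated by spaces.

9 10 5 4 3 2 1 6 11 12 7

The waypoints must appear in the order 10, 2, with no cell reused.
Route from 9: right to 10, up to 5, 4× left (reaching 1), 2× down (reaching 11), right to 12, up to 7 — 10 moves in all.
Check: order respected (10 at step 1, 2 at step 5); 10 moves as required.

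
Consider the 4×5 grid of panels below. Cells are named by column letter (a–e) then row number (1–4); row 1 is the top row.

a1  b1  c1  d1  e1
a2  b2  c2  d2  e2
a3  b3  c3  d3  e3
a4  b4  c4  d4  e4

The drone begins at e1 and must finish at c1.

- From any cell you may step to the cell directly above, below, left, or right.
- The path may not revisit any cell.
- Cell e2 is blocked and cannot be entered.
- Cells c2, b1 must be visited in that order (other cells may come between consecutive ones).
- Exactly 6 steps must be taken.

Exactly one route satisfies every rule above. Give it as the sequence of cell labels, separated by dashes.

e1 - d1 - d2 - c2 - b2 - b1 - c1

The waypoints must appear in the order c2, b1, with no cell reused.
Route from e1: left 1 to d1, down 1 to d2, left 2 to b2, up 1 to b1, right 1 to c1 — 6 moves in all.
Check: order respected (c2 at step 3, b1 at step 5); 6 moves as required.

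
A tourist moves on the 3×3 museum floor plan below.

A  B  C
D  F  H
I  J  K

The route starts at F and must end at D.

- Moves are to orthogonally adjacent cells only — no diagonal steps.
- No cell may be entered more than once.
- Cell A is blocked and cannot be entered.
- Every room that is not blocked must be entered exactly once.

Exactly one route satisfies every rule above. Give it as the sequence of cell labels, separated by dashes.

Need to visit all 8 open cells exactly once, starting at F and ending at D.
Cell K has only two open neighbours (H and J), so the path must pass straight through it: one of those is the cell it's entered from and the other is where it exits.
Route from F: up 1 to B, right 1 to C, down 2 to K, left 2 to I, up 1 to D — 7 moves in all.
Check: all 8 open cells covered.

F - B - C - H - K - J - I - D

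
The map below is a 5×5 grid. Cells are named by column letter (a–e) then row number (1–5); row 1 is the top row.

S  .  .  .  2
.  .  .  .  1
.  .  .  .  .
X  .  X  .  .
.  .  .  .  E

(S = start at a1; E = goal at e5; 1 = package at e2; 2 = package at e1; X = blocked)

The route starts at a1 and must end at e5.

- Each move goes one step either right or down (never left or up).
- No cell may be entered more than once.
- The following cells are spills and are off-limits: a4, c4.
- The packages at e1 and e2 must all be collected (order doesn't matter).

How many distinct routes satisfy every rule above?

A right/down-only route from a1 to e5 makes exactly 4 down-moves and 4 right-moves in some order.
With no other constraints that would be C(8,4) = 70 routes.
A monotone route can only reach the required cells in the order e1, e2, so split there and multiply the segment counts (each segment already excludes blocked cells): a1→e1: 1; e1→e2: 1; e2→e5: 1; product = 1.
That gives 1 route.

1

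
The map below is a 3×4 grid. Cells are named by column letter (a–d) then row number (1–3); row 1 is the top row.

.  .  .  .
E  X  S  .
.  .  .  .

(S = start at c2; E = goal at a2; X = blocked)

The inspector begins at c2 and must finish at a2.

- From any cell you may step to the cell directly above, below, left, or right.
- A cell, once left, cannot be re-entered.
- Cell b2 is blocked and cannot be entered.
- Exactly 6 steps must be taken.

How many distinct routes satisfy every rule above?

Need simple routes of exactly 6 moves from c2 to a2 (Manhattan distance 2, so 2 moves are spent on a detour and 2 undoing it).
Enumerating: c2 d2 d1 c1 b1 a1 a2 | c2 d2 d3 c3 b3 a3 a2.
That gives 2 routes.

2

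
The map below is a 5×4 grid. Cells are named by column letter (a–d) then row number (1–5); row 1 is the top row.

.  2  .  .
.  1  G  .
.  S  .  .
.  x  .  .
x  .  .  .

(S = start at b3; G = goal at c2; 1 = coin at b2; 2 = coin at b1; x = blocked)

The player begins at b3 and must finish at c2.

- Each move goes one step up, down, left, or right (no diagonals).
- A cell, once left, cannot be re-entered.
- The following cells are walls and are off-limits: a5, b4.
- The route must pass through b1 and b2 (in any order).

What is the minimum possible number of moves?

4

Any route passes through b1 and b2 in some order between b3 and c2. Summing Manhattan distances along each leg and taking the cheapest ordering (b3 → b2 → b1 → c2) gives a lower bound of 1 + 1 + 2 = 4 moves.
A route of 4 moves achieves this: b3 → b2 → b1 → c1 → c2.
Since 4 matches the lower bound, it is optimal.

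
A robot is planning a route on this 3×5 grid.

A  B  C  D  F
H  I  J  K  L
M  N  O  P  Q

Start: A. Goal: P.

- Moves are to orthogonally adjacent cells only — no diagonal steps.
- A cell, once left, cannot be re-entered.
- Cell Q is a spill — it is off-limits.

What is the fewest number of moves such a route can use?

5

The Manhattan distance from A to P is |1−3| + |1−4| = 5, so at least 5 moves are needed.
A route of 5 moves achieves this: A → H → M → N → O → P.
Since 5 matches the lower bound, it is optimal.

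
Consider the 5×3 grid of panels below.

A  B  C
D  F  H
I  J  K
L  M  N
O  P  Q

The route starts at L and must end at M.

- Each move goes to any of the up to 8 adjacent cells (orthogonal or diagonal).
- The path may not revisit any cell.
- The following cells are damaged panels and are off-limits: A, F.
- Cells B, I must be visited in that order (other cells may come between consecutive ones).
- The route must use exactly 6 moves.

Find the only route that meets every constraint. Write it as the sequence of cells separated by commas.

L, J, H, B, D, I, M

The waypoints must appear in the order B, I, with no cell reused.
Route from L: up-right 2 to H, up-left 1 to B, down-left 1 to D, down 1 to I, down-right 1 to M — 6 moves in all.
Check: order respected (B at step 3, I at step 5); 6 moves as required.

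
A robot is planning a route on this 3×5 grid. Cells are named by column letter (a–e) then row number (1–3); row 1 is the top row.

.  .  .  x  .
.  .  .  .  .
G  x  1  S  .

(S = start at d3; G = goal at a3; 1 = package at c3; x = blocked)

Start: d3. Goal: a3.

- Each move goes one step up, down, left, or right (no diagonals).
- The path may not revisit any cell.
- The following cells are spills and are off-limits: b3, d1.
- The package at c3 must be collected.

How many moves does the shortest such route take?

5

Any route passes through c3 somewhere between d3 and a3. Summing Manhattan distances along the two legs (d3 → c3 → a3) gives a lower bound of 1 + 2 = 3 moves.
That bound ignores the blocked cells. Measuring each leg by the fewest moves that actually steer around them (d3→c3: 1; c3→a3: 4) raises the lower bound to 5.
A route of 5 moves exists: d3 → c3 → c2 → b2 → a2 → a3.
Since 5 matches that lower bound, it is optimal.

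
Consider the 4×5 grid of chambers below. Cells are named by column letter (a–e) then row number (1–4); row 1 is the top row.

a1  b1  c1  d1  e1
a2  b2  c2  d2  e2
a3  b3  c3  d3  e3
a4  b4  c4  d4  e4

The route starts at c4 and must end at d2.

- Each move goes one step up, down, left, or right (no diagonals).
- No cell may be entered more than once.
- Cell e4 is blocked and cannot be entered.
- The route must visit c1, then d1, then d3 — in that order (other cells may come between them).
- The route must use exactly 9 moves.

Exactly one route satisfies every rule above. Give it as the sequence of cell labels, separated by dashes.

c4 - c3 - c2 - c1 - d1 - e1 - e2 - e3 - d3 - d2

The waypoints must appear in the order c1, d1, d3, with no cell reused.
Route from c4: 3× up (reaching c1), 2× right (reaching e1), 2× down (reaching e3), left to d3, up to d2 — 9 moves in all.
Check: order respected (c1 at step 3, d1 at step 4, d3 at step 8); 9 moves as required.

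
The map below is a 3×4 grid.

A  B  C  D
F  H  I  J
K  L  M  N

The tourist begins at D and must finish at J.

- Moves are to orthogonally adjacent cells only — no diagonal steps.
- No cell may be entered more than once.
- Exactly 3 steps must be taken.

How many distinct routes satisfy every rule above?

1

Need simple routes of exactly 3 moves from D to J (Manhattan distance 1, so 1 moves are spent on a detour and 1 undoing it).
Enumerating: D C I J.
That gives 1 route.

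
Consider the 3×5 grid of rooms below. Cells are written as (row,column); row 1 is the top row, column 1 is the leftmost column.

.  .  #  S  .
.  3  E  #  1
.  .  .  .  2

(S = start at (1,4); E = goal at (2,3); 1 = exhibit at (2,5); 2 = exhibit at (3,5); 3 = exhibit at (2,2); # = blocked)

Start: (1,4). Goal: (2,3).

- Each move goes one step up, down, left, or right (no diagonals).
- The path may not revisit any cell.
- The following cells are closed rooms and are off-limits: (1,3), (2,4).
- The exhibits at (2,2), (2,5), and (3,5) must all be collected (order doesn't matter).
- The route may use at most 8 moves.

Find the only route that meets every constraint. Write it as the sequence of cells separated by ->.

(1,4) -> (1,5) -> (2,5) -> (3,5) -> (3,4) -> (3,3) -> (3,2) -> (2,2) -> (2,3)

Any route must reach (2,2), (2,5), and (3,5) and still end at (2,3) within 8 moves, so the order of the required stops is forced.
Route from (1,4): right 1 to (1,5), down 2 to (3,5), left 3 to (3,2), up 1 to (2,2), right 1 to (2,3) — 8 moves in all.
Check: all required cells visited; 8 ≤ 8 moves.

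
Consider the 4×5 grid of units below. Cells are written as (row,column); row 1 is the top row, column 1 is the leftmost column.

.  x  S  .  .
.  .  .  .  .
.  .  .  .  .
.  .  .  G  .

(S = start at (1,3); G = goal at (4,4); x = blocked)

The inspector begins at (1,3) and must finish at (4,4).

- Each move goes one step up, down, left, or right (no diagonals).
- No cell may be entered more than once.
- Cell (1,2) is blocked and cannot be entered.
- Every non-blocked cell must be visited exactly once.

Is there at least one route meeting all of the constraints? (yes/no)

Cell (1,1) has only one open neighbour but is neither the start nor the goal, so a Hamiltonian route would have to both enter and leave it through the same neighbour — impossible without revisiting.

no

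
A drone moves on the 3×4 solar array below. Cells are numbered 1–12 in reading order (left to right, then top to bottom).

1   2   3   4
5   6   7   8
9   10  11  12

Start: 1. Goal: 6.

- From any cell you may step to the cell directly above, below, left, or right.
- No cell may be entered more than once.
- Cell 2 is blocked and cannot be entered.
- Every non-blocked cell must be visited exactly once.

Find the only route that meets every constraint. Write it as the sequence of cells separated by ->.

1 -> 5 -> 9 -> 10 -> 11 -> 12 -> 8 -> 4 -> 3 -> 7 -> 6

Need to visit all 11 open cells exactly once, starting at 1 and ending at 6.
Cell 3 has only two open neighbours (7 and 4), so the path must pass straight through it: one of those is the cell it's entered from and the other is where it exits.
Route from 1: 2× down (reaching 9), 3× right (reaching 12), 2× up (reaching 4), left to 3, down to 7, left to 6 — 10 moves in all.
Check: all 11 open cells covered.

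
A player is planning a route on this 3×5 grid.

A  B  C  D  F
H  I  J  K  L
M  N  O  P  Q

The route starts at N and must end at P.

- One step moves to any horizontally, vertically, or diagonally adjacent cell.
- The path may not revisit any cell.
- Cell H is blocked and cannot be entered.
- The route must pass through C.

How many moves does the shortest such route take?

Any route passes through C somewhere between N and P. Summing Chebyshev distances along the two legs (N → C → P) gives a lower bound of 2 + 2 = 4 moves.
A route of 4 moves achieves this: N → I → C → J → P.
Since 4 matches the lower bound, it is optimal.

4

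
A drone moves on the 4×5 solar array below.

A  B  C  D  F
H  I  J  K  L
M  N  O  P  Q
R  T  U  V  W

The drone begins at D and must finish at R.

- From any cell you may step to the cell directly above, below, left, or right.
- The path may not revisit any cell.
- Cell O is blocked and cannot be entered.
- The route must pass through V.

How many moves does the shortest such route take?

6

Any route passes through V somewhere between D and R. Summing Manhattan distances along the two legs (D → V → R) gives a lower bound of 3 + 3 = 6 moves.
A route of 6 moves achieves this: D → K → P → V → U → T → R.
Since 6 matches the lower bound, it is optimal.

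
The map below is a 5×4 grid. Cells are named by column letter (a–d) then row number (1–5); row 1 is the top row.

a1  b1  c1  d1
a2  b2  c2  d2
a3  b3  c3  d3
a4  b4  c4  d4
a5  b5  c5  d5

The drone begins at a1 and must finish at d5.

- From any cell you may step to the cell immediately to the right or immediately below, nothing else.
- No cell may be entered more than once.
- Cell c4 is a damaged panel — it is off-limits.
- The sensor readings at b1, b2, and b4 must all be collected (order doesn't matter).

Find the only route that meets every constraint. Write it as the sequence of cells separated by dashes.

a1 - b1 - b2 - b3 - b4 - b5 - c5 - d5

Moves only go right or down, so the column and row indices never decrease.
Route from a1: right to b1, 4× down (reaching b5), 2× right (reaching d5) — 7 moves in all.
Check: all required cells visited.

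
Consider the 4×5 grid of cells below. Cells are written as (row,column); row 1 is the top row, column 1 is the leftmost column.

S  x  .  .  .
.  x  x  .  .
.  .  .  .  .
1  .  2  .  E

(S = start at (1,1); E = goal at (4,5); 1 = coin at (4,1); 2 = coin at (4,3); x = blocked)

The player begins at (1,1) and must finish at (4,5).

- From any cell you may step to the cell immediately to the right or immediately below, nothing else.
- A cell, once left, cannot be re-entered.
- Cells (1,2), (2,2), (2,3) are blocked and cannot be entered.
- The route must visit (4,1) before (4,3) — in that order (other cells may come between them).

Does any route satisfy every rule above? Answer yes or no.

yes

One route that works: (1,1) → (2,1) → (3,1) → (4,1) → (4,2) → (4,3) → (4,4) → (4,5).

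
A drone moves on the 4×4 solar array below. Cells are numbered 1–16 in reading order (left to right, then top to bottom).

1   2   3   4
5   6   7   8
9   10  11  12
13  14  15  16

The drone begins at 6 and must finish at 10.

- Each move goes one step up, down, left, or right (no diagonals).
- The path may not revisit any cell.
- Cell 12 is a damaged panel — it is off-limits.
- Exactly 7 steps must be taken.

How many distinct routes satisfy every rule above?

7

Need simple routes of exactly 7 moves from 6 to 10 (Manhattan distance 1, so 3 moves are spent on a detour and 3 undoing it).
Enumerating: 6 2 1 5 9 13 14 10 | 6 2 3 7 11 15 14 10 | 6 2 3 4 8 7 11 10 | 6 5 1 2 3 7 11 10 | 6 5 9 13 14 15 11 10 | 6 7 3 2 1 5 9 10 | 6 7 11 15 14 13 9 10.
That gives 7 routes.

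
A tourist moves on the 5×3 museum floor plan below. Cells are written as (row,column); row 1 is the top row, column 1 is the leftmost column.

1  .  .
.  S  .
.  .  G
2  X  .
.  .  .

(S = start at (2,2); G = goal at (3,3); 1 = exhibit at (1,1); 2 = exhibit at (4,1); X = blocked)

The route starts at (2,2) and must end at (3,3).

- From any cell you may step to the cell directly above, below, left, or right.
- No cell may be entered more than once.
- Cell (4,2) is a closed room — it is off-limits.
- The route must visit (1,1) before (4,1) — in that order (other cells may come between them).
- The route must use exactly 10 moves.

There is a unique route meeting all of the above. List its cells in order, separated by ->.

The waypoints must appear in the order (1,1), (4,1), with no cell reused.
Route from (2,2): up 1 to (1,2), left 1 to (1,1), down 4 to (5,1), right 2 to (5,3), up 2 to (3,3) — 10 moves in all.
Check: order respected (1 at step 2, 2 at step 5); 10 moves as required.

(2,2) -> (1,2) -> (1,1) -> (2,1) -> (3,1) -> (4,1) -> (5,1) -> (5,2) -> (5,3) -> (4,3) -> (3,3)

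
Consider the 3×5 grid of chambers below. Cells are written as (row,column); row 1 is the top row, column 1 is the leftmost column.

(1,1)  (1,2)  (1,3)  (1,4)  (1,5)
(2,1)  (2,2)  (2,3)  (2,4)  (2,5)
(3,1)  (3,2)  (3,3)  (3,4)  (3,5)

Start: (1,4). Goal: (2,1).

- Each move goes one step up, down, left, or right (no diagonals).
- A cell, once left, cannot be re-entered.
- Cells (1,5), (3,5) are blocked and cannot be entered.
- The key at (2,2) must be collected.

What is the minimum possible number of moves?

4

Any route passes through (2,2) somewhere between (1,4) and (2,1). Summing Manhattan distances along the two legs ((1,4) → (2,2) → (2,1)) gives a lower bound of 3 + 1 = 4 moves.
A route of 4 moves achieves this: (1,4) → (2,4) → (2,3) → (2,2) → (2,1).
Since 4 matches the lower bound, it is optimal.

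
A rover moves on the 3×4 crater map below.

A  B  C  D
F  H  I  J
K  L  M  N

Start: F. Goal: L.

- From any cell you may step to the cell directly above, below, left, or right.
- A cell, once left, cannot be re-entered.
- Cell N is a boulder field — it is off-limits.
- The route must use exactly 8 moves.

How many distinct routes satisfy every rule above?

Need simple routes of exactly 8 moves from F to L (Manhattan distance 2, so 3 moves are spent on a detour and 3 undoing it).
Enumerating: F A B C D J I M L | F A B C D J I H L | F H B C D J I M L.
That gives 3 routes.

3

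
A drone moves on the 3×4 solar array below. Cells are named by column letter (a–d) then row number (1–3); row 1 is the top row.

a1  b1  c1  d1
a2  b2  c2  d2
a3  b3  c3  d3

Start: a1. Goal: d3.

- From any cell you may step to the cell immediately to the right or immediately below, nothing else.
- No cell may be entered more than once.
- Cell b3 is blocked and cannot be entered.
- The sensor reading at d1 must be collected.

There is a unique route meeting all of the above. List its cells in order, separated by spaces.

a1 b1 c1 d1 d2 d3

Moves only go right or down, so the column and row indices never decrease.
Route from a1: 3× right (reaching d1), 2× down (reaching d3) — 5 moves in all.
Check: all required cells visited.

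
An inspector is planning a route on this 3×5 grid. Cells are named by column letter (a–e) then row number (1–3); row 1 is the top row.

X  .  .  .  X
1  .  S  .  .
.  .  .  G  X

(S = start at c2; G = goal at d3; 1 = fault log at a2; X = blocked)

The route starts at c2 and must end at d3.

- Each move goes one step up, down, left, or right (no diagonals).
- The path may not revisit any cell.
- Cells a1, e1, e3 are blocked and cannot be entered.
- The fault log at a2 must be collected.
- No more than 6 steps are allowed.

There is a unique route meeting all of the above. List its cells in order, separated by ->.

Any route must reach a2 and still end at d3 within 6 moves, so the order of the required stops is forced.
Route from c2: 2× left (reaching a2), down to a3, 3× right (reaching d3) — 6 moves in all.
Check: all required cells visited; 6 ≤ 6 moves.

c2 -> b2 -> a2 -> a3 -> b3 -> c3 -> d3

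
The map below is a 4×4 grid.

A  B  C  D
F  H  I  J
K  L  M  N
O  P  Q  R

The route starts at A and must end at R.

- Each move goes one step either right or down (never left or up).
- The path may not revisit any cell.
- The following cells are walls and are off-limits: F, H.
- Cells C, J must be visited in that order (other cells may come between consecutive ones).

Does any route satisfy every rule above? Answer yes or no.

yes

One route that works: A → B → C → I → J → N → R.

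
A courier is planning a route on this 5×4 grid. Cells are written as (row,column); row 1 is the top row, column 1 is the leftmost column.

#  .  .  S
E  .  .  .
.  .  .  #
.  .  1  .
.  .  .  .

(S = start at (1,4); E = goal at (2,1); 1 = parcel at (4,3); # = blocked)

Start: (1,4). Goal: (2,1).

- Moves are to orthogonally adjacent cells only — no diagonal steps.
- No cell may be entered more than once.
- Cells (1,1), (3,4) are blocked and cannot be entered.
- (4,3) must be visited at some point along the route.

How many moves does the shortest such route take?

8

Any route passes through (4,3) somewhere between (1,4) and (2,1). Summing Manhattan distances along the two legs ((1,4) → (4,3) → (2,1)) gives a lower bound of 4 + 4 = 8 moves.
A route of 8 moves achieves this: (1,4) → (2,4) → (2,3) → (3,3) → (4,3) → (4,2) → (3,2) → (2,2) → (2,1).
Since 8 matches the lower bound, it is optimal.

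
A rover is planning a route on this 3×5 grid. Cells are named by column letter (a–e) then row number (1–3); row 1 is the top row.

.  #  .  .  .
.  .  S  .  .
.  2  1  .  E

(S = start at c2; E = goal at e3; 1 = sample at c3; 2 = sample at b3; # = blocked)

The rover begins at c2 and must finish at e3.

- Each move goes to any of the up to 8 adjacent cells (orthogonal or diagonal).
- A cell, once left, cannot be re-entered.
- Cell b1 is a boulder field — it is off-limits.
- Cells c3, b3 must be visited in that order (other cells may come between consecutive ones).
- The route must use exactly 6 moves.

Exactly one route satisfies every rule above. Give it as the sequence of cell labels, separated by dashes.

The waypoints must appear in the order c3, b3, with no cell reused.
Route from c2: down to c3, left to b3, up to b2, up-right to c1, 2× down-right (reaching e3) — 6 moves in all.
Check: order respected (1 at step 1, 2 at step 2); 6 moves as required.

c2 - c3 - b3 - b2 - c1 - d2 - e3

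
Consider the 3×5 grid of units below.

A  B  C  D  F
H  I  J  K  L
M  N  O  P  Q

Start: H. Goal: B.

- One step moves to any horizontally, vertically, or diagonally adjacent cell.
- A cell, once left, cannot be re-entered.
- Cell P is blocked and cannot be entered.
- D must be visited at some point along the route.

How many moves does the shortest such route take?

Any route passes through D somewhere between H and B. Summing Chebyshev distances along the two legs (H → D → B) gives a lower bound of 3 + 2 = 5 moves.
A route of 5 moves achieves this: H → I → C → D → J → B.
Since 5 matches the lower bound, it is optimal.

5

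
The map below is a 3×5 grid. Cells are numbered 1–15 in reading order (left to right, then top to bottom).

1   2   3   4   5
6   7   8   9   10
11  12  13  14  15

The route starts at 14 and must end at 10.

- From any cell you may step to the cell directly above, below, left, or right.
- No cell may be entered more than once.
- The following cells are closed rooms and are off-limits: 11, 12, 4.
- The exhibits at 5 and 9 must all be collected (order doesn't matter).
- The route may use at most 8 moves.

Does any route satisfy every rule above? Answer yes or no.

no

5 must be visited but has only one open neighbour (10), and it is neither the start nor the goal — the route would have to enter and leave through 10, re-entering it.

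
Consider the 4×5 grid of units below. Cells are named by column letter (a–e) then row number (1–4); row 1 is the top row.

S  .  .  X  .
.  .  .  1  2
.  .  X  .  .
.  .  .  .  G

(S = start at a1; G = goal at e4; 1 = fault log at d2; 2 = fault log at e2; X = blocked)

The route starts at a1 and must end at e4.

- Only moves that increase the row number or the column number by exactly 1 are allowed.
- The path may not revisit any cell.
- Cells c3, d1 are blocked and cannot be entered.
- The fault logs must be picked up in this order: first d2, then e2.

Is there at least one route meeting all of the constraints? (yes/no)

One route that works: a1 → a2 → b2 → c2 → d2 → e2 → e3 → e4.

yes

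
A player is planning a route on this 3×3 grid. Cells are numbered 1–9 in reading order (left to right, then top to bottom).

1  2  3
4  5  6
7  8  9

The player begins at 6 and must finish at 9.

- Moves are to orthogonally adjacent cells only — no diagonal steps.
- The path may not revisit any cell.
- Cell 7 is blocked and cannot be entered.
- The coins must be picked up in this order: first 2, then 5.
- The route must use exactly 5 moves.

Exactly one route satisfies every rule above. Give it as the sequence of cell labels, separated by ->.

6 -> 3 -> 2 -> 5 -> 8 -> 9

The waypoints must appear in the order 2, 5, with no cell reused.
Route from 6: up 1 to 3, left 1 to 2, down 2 to 8, right 1 to 9 — 5 moves in all.
Check: order respected (2 at step 2, 5 at step 3); 5 moves as required.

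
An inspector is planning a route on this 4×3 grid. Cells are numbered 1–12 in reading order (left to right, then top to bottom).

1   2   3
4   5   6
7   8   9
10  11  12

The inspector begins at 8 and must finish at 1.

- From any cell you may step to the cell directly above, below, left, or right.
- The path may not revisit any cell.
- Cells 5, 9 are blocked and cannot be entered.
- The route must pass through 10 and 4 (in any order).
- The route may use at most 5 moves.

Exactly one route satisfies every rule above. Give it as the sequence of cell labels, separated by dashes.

8 - 11 - 10 - 7 - 4 - 1

The budget equals the shortest possible length, so every move has to be on a shortest route through the required cells.
Route from 8: down to 11, left to 10, 3× up (reaching 1) — 5 moves in all.
Check: all required cells visited; 5 ≤ 5 moves.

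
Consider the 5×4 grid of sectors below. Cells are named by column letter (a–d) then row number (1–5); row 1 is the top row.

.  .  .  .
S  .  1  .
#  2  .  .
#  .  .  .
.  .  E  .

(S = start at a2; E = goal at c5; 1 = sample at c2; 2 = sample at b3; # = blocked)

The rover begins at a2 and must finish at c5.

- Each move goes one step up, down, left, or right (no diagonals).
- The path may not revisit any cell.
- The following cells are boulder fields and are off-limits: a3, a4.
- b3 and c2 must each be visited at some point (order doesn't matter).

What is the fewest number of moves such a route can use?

7

Any route passes through b3 and c2 in some order between a2 and c5. Summing Manhattan distances along each leg and taking the cheapest ordering (a2 → c2 → b3 → c5) gives a lower bound of 2 + 2 + 3 = 7 moves.
A route of 7 moves achieves this: a2 → b2 → c2 → c3 → b3 → b4 → b5 → c5.
Since 7 matches the lower bound, it is optimal.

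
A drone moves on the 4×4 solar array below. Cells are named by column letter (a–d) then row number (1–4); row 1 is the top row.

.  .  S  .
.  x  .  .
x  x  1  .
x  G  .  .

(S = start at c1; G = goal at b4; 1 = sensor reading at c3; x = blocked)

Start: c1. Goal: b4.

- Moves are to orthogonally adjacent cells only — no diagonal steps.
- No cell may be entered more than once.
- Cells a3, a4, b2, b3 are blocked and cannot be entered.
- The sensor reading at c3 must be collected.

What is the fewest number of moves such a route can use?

Any route passes through c3 somewhere between c1 and b4. Summing Manhattan distances along the two legs (c1 → c3 → b4) gives a lower bound of 2 + 2 = 4 moves.
A route of 4 moves achieves this: c1 → c2 → c3 → c4 → b4.
Since 4 matches the lower bound, it is optimal.

4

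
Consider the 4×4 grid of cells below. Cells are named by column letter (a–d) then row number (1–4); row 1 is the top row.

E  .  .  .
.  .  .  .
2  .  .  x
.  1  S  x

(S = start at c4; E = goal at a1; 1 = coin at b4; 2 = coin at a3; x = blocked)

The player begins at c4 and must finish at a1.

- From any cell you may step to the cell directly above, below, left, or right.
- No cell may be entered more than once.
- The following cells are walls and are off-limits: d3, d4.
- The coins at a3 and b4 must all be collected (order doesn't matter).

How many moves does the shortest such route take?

Any route passes through a3 and b4 in some order between c4 and a1. Summing Manhattan distances along each leg and taking the cheapest ordering (c4 → b4 → a3 → a1) gives a lower bound of 1 + 2 + 2 = 5 moves.
A route of 5 moves achieves this: c4 → b4 → b3 → a3 → a2 → a1.
Since 5 matches the lower bound, it is optimal.

5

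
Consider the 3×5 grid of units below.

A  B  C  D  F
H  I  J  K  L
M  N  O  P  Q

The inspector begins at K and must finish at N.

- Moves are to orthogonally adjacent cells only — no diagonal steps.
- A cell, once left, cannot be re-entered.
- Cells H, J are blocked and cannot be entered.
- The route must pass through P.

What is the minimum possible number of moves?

Any route passes through P somewhere between K and N. Summing Manhattan distances along the two legs (K → P → N) gives a lower bound of 1 + 2 = 3 moves.
A route of 3 moves achieves this: K → P → O → N.
Since 3 matches the lower bound, it is optimal.

3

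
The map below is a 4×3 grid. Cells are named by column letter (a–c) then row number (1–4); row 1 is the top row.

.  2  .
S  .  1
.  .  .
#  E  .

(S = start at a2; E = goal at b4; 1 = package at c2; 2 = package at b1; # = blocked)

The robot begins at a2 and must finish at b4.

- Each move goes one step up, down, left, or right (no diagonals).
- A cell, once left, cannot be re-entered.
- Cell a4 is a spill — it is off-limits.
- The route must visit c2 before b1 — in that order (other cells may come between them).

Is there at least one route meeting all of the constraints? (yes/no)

Ignoring the required order, 9 revisit-free routes from a2 to b4 pass through all of c2 and b1; the waypoint orders that occur are b1 → c2 (9) — never c2 → b1.

no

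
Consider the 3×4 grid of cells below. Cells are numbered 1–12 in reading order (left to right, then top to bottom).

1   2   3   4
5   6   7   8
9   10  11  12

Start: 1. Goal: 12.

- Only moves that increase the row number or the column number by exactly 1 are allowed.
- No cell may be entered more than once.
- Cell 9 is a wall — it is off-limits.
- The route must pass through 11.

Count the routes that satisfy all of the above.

A right/down-only route from 1 to 12 makes exactly 2 down-moves and 3 right-moves in some order.
With no other constraints that would be C(5,2) = 10 routes.
Split at 11 and multiply the segment counts (each segment already excludes blocked cells): 1→11: 5; 11→12: 1; product = 5.
That gives 5 routes.

5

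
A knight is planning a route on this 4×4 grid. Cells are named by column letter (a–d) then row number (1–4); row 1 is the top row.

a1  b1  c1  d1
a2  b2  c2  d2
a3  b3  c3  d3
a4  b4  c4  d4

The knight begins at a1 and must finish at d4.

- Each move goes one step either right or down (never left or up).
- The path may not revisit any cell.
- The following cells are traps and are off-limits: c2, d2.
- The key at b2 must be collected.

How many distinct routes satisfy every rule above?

6

A right/down-only route from a1 to d4 makes exactly 3 down-moves and 3 right-moves in some order.
With no other constraints that would be C(6,3) = 20 routes.
Split at b2 and multiply the segment counts (each segment already excludes blocked cells): a1→b2: 2; b2→d4: 3; product = 6.
That gives 6 routes.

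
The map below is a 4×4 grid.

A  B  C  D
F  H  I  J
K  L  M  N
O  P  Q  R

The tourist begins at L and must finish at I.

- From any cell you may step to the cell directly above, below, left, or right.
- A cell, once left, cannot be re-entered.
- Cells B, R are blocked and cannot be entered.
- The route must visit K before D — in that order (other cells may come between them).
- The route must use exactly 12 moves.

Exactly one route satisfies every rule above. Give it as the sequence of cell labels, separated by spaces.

L H F K O P Q M N J D C I

The waypoints must appear in the order K, D, with no cell reused.
Route from L: up 1 to H, left 1 to F, down 2 to O, right 2 to Q, up 1 to M, right 1 to N, up 2 to D, left 1 to C, down 1 to I — 12 moves in all.
Check: order respected (K at step 3, D at step 10); 12 moves as required.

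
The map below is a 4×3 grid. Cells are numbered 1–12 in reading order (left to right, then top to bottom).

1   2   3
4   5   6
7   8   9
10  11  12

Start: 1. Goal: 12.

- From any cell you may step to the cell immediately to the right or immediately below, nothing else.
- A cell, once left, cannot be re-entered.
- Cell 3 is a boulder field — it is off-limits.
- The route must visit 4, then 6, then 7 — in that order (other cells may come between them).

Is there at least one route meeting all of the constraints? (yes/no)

7 lies to the left of 6, so going from 6 to 7 would need a leftward move — but moves only go right/down, so 6 cannot be visited before 7.

no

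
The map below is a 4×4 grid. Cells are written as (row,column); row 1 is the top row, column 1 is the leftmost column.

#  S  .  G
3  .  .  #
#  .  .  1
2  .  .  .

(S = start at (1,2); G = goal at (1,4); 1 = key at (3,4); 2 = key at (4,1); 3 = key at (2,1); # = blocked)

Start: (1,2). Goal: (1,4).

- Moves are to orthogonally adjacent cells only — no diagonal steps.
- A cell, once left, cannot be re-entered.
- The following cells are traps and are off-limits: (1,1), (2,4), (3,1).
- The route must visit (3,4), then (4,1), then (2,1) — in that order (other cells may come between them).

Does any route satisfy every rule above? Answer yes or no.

(4,1) must be visited but has only one open neighbour ((4,2)), and it is neither the start nor the goal — the route would have to enter and leave through (4,2), re-entering it.

no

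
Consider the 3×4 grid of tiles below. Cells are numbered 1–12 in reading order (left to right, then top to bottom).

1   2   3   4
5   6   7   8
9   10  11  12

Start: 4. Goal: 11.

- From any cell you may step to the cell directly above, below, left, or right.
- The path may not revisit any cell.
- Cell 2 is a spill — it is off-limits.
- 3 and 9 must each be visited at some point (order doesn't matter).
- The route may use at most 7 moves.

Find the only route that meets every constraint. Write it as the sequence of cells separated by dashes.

The budget equals the shortest possible length, so every move has to be on a shortest route through the required cells.
Route from 4: left to 3, down to 7, 2× left (reaching 5), down to 9, 2× right (reaching 11) — 7 moves in all.
Check: all required cells visited; 7 ≤ 7 moves.

4 - 3 - 7 - 6 - 5 - 9 - 10 - 11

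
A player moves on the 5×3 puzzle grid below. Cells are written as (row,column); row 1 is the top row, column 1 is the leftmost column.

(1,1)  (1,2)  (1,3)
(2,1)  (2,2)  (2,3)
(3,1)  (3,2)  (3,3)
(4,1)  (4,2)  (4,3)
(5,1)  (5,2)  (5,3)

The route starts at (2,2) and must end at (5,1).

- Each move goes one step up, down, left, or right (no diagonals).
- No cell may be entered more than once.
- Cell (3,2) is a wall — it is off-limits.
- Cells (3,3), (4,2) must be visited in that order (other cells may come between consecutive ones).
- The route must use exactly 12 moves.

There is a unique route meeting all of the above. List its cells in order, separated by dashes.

The waypoints must appear in the order (3,3), (4,2), with no cell reused.
Route from (2,2): left to (2,1), up to (1,1), 2× right (reaching (1,3)), 4× down (reaching (5,3)), left to (5,2), up to (4,2), left to (4,1), down to (5,1) — 12 moves in all.
Check: order respected ((3,3) at step 6, (4,2) at step 10); 12 moves as required.

(2,2) - (2,1) - (1,1) - (1,2) - (1,3) - (2,3) - (3,3) - (4,3) - (5,3) - (5,2) - (4,2) - (4,1) - (5,1)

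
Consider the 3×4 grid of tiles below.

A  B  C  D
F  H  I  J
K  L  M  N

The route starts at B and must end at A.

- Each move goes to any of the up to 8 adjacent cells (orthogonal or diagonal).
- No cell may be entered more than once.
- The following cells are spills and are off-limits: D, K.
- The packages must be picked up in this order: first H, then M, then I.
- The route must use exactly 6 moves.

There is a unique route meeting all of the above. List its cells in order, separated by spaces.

B H M I L F A

The waypoints must appear in the order H, M, I, with no cell reused.
Route from B: down to H, down-right to M, up to I, down-left to L, up-left to F, up to A — 6 moves in all.
Check: order respected (H at step 1, M at step 2, I at step 3); 6 moves as required.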